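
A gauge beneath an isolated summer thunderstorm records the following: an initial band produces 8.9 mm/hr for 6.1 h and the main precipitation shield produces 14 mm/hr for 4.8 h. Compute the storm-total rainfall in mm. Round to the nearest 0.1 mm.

Total = Σ Rᵢ Δtᵢ = 8.9 × 6.1 + 14 × 4.8
      = 54.29 + 67.2 = 121.5 mm.

total ≈ 121.5 mm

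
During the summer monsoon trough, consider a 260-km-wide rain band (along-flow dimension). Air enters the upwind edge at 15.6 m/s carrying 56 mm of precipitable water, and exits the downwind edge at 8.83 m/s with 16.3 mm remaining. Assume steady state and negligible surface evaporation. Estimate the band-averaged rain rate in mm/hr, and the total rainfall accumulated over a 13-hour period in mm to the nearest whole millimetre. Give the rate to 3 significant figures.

R ≈ 10.1 mm/hr; total ≈ 131 mm

Column moisture flux per unit crosswind length is F = V × PW.
Inflow: F_in = 15.6 × 56 = 873.6 mm·m/s
Outflow: F_out = 8.83 × 16.3 = 143.929 mm·m/s
Steady-state rate R = (F_in − F_out)/L = (873.6 − 143.929) / 260000 m = 2.806e-03 mm/s.
R = 2.806e-03 × 3600 = 10.1 mm/hr.
Over 13 h: total = 10.1 × 13 = 131.3 ≈ 131 mm.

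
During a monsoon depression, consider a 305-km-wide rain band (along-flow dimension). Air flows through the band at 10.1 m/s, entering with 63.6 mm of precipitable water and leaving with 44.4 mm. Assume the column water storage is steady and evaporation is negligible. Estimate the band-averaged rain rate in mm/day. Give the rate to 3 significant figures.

R ≈ 54.9 mm/day

Column moisture flux per unit crosswind length is F = V × PW.
Inflow: F_in = 10.1 × 63.6 = 642.36 mm·m/s
Outflow: F_out = 10.1 × 44.4 = 448.44 mm·m/s
Steady-state rate R = (F_in − F_out)/L = (642.36 − 448.44) / 305000 m = 6.358e-04 mm/s.
R = 6.358e-04 × 3600 × 24 = 54.9 mm/day.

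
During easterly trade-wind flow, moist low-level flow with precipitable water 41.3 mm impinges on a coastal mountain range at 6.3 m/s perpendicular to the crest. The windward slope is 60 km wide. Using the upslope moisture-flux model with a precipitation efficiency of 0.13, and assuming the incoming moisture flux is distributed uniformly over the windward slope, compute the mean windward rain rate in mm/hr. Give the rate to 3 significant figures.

Incoming column moisture flux per unit ridge length: F = V × PW = 6.3 × 41.3 = 260.19 mm·m/s.
Spread over the 60 km slope with efficiency ε = 0.13: R = ε·F/W = 0.13 × 260.19 / 60000 m = 5.637e-04 mm/s.
R = 5.637e-04 × 3600 = 2.03 mm/hr.

R ≈ 2.03 mm/hr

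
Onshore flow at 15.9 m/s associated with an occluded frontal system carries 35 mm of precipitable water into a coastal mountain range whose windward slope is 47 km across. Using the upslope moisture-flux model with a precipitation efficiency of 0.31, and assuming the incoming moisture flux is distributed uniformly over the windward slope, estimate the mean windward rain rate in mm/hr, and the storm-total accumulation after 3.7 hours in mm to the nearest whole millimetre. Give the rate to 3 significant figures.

R ≈ 13.2 mm/hr; total ≈ 49 mm

Incoming column moisture flux per unit ridge length: F = V × PW = 15.9 × 35 = 556.5 mm·m/s.
Spread over the 47 km slope with efficiency ε = 0.31: R = ε·F/W = 0.31 × 556.5 / 47000 m = 3.671e-03 mm/s.
R = 3.671e-03 × 3600 = 13.2 mm/hr.
Over 3.7 h: total = 13.2 × 3.7 = 48.84 ≈ 49 mm.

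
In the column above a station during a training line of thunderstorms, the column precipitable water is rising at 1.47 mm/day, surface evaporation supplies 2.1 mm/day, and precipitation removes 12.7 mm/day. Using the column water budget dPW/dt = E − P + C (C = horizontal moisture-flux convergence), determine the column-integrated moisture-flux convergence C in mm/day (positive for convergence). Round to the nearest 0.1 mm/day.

dPW/dt = +1.47 mm/day.
C = dPW/dt − E + P = (+1.47) − 2.1 + 12.7 = 12.1 mm/day.

C ≈ 12.1 mm/day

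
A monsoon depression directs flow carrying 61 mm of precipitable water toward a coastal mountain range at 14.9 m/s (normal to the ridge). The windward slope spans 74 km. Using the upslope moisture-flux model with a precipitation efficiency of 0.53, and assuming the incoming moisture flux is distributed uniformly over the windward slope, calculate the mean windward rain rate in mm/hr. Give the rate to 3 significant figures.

Incoming column moisture flux per unit ridge length: F = V × PW = 14.9 × 61 = 908.9 mm·m/s.
Spread over the 74 km slope with efficiency ε = 0.53: R = ε·F/W = 0.53 × 908.9 / 74000 m = 6.510e-03 mm/s.
R = 6.510e-03 × 3600 = 23.4 mm/hr.

R ≈ 23.4 mm/hr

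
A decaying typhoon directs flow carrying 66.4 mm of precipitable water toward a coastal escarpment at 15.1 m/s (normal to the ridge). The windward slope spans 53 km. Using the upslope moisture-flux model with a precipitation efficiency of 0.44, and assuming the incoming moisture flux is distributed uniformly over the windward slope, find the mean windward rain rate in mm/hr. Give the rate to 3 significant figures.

R ≈ 30.0 mm/hr

Incoming column moisture flux per unit ridge length: F = V × PW = 15.1 × 66.4 = 1002.64 mm·m/s.
Spread over the 53 km slope with efficiency ε = 0.44: R = ε·F/W = 0.44 × 1002.64 / 53000 m = 8.324e-03 mm/s.
R = 8.324e-03 × 3600 = 30.0 mm/hr.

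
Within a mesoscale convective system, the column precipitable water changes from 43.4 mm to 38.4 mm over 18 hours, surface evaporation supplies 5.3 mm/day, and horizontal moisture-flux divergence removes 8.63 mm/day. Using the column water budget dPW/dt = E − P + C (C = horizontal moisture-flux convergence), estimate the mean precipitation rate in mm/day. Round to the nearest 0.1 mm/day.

dPW/dt = (38.4 − 43.4) mm / (18/24 day) = -6.667 mm/day.
P = E + C − dPW/dt = 5.3 + (-8.63) − (-6.667) = 3.3 mm/day.

P ≈ 3.3 mm/day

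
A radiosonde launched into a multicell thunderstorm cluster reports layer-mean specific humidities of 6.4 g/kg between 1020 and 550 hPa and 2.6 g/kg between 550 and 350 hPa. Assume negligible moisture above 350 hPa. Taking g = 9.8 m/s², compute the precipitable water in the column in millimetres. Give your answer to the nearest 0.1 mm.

Precipitable water is the column-integrated vapour mass per unit area: PW = (1/g) Σ q̄ Δp, with q in kg/kg and Δp in Pa (1 kg/m² of water = 1 mm).
Layer 1020–550 hPa: Δp = 470 hPa = 47000 Pa, q̄ = 0.0064 kg/kg → 0.0064 × 47000 / 9.8 = 30.69 mm
Layer 550–350 hPa: Δp = 200 hPa = 20000 Pa, q̄ = 0.0026 kg/kg → 0.0026 × 20000 / 9.8 = 5.31 mm
PW = 30.69 + 5.31 = 36.00 ≈ 36.0 mm.

PW ≈ 36.0 mm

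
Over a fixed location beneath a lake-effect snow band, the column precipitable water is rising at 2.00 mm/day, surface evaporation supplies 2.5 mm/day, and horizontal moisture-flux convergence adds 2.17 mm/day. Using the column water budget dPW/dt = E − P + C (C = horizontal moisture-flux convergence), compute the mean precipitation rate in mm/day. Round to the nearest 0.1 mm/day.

dPW/dt = +2.00 mm/day.
P = E + C − dPW/dt = 2.5 + (2.17) − (+2.00) = 2.7 mm/day.

P ≈ 2.7 mm/day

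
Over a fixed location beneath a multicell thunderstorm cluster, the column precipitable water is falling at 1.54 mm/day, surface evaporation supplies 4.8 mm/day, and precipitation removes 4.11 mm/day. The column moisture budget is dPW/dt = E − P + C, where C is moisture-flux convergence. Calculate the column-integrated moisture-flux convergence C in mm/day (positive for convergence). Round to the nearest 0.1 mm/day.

dPW/dt = -1.54 mm/day.
C = dPW/dt − E + P = (-1.54) − 4.8 + 4.11 = -2.2 mm/day.

C ≈ -2.2 mm/day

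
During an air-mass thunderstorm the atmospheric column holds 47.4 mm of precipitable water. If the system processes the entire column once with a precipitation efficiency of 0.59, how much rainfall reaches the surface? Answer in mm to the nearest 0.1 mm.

rainfall ≈ 28.0 mm

Rainfall = ε × PW = 0.59 × 47.4 = 28.0 mm.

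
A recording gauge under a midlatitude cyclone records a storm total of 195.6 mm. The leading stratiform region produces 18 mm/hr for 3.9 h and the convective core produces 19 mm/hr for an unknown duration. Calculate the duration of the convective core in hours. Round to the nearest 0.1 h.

duration ≈ 6.6 h

Known phases: 18 × 3.9 = 70.2 mm.
Remaining depth = 195.6 − 70.2 = 125.4 mm.
Duration = 125.4 / 19 = 6.6 h.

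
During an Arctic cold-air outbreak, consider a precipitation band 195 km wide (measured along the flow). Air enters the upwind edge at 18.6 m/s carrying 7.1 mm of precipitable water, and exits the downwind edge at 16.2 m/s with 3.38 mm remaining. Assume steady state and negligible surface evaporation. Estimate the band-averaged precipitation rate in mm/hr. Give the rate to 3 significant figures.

R ≈ 1.43 mm/hr

Column moisture flux per unit crosswind length is F = V × PW.
Inflow: F_in = 18.6 × 7.1 = 132.06 mm·m/s
Outflow: F_out = 16.2 × 3.38 = 54.756 mm·m/s
Steady-state rate R = (F_in − F_out)/L = (132.06 − 54.756) / 195000 m = 3.964e-04 mm/s.
R = 3.964e-04 × 3600 = 1.43 mm/hr.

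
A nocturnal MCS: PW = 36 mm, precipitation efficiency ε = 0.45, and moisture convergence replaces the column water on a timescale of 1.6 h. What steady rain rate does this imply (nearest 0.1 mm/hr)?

R ≈ 10.1 mm/hr

Each overturning extracts ε × PW = 0.45 × 36 = 16.2 mm.
Rate = ε·PW / τ = 16.2 / 1.6 h = 10.1 mm/hr.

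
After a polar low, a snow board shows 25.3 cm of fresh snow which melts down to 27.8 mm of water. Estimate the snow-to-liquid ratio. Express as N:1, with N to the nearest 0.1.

Ratio = snow depth / SWE = 253 mm / 27.8 mm = 9.1, i.e. 9.1:1.

ratio ≈ 9.1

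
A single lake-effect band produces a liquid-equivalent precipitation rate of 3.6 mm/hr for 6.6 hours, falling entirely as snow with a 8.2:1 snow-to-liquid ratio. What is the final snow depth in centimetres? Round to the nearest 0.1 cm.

Liquid-equivalent depth = 3.6 × 6.6 = 23.76 mm.
Snow depth = 23.76 mm × 8.2 = 194.832 mm = 19.5 cm.

snow depth ≈ 19.5 cm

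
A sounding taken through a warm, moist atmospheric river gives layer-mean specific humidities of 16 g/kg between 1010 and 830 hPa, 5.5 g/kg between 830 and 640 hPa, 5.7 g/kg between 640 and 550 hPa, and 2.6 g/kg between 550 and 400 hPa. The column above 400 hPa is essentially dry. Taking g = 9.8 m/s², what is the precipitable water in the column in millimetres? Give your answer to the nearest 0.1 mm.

PW ≈ 49.3 mm

Precipitable water is the column-integrated vapour mass per unit area: PW = (1/g) Σ q̄ Δp, with q in kg/kg and Δp in Pa (1 kg/m² of water = 1 mm).
Layer 1010–830 hPa: Δp = 180 hPa = 18000 Pa, q̄ = 0.016 kg/kg → 0.016 × 18000 / 9.8 = 29.39 mm
Layer 830–640 hPa: Δp = 190 hPa = 19000 Pa, q̄ = 0.0055 kg/kg → 0.0055 × 19000 / 9.8 = 10.66 mm
Layer 640–550 hPa: Δp = 90 hPa = 9000 Pa, q̄ = 0.0057 kg/kg → 0.0057 × 9000 / 9.8 = 5.23 mm
Layer 550–400 hPa: Δp = 150 hPa = 15000 Pa, q̄ = 0.0026 kg/kg → 0.0026 × 15000 / 9.8 = 3.98 mm
PW = 29.39 + 10.66 + 5.23 + 3.98 = 49.26 ≈ 49.3 mm.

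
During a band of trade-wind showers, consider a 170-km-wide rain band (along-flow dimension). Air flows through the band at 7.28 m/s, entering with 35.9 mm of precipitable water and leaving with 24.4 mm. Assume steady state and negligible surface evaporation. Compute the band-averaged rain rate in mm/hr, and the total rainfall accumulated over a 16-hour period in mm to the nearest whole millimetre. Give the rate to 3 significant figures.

R ≈ 1.77 mm/hr; total ≈ 28 mm

Column moisture flux per unit crosswind length is F = V × PW.
Inflow: F_in = 7.28 × 35.9 = 261.352 mm·m/s
Outflow: F_out = 7.28 × 24.4 = 177.632 mm·m/s
Steady-state rate R = (F_in − F_out)/L = (261.352 − 177.632) / 170000 m = 4.925e-04 mm/s.
R = 4.925e-04 × 3600 = 1.77 mm/hr.
Over 16 h: total = 1.77 × 16 = 28.32 ≈ 28 mm.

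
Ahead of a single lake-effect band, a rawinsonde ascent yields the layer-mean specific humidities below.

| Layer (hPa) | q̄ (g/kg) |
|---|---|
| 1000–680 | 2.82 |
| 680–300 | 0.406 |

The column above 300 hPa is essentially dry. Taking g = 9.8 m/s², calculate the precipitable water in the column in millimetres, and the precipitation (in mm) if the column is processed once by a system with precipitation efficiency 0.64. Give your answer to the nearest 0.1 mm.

PW ≈ 10.8 mm; precipitation ≈ 6.9 mm

Precipitable water is the column-integrated vapour mass per unit area: PW = (1/g) Σ q̄ Δp, with q in kg/kg and Δp in Pa (1 kg/m² of water = 1 mm).
Layer 1000–680 hPa: Δp = 320 hPa = 32000 Pa, q̄ = 0.00282 kg/kg → 0.00282 × 32000 / 9.8 = 9.21 mm
Layer 680–300 hPa: Δp = 380 hPa = 38000 Pa, q̄ = 0.000406 kg/kg → 0.000406 × 38000 / 9.8 = 1.57 mm
PW = 9.21 + 1.57 = 10.78 ≈ 10.8 mm.
Precipitation = ε × PW = 0.64 × 10.8 = 6.9 mm.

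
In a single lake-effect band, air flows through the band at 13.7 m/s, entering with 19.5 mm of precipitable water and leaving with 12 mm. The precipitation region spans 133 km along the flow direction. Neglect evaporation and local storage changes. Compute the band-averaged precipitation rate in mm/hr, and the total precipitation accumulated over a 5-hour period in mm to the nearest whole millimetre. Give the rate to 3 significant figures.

Column moisture flux per unit crosswind length is F = V × PW.
Inflow: F_in = 13.7 × 19.5 = 267.15 mm·m/s
Outflow: F_out = 13.7 × 12 = 164.4 mm·m/s
Steady-state rate R = (F_in − F_out)/L = (267.15 − 164.4) / 133000 m = 7.726e-04 mm/s.
R = 7.726e-04 × 3600 = 2.78 mm/hr.
Over 5 h: total = 2.78 × 5 = 13.9 ≈ 14 mm.

R ≈ 2.78 mm/hr; total ≈ 14 mm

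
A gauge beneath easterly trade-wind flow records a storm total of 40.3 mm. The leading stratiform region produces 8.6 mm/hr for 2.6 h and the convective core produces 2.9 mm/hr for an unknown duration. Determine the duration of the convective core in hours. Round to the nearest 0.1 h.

duration ≈ 6.2 h

Known phases: 8.6 × 2.6 = 22.36 mm.
Remaining depth = 40.3 − 22.36 = 17.94 mm.
Duration = 17.94 / 2.9 = 6.2 h.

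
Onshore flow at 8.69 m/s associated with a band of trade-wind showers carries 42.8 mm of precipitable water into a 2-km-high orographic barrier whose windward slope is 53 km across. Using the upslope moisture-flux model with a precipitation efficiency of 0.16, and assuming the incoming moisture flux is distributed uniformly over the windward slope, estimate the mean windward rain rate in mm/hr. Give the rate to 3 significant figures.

R ≈ 4.04 mm/hr

Incoming column moisture flux per unit ridge length: F = V × PW = 8.69 × 42.8 = 371.932 mm·m/s.
Spread over the 53 km slope with efficiency ε = 0.16: R = ε·F/W = 0.16 × 371.932 / 53000 m = 1.123e-03 mm/s.
R = 1.123e-03 × 3600 = 4.04 mm/hr.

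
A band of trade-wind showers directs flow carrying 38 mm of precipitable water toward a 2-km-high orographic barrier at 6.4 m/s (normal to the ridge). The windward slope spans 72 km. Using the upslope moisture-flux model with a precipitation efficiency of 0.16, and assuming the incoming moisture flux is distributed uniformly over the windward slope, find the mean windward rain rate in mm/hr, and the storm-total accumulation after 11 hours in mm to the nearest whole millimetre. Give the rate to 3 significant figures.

R ≈ 1.95 mm/hr; total ≈ 21 mm

Incoming column moisture flux per unit ridge length: F = V × PW = 6.4 × 38 = 243.2 mm·m/s.
Spread over the 72 km slope with efficiency ε = 0.16: R = ε·F/W = 0.16 × 243.2 / 72000 m = 5.404e-04 mm/s.
R = 5.404e-04 × 3600 = 1.95 mm/hr.
Over 11 h: total = 1.95 × 11 = 21.45 ≈ 21 mm.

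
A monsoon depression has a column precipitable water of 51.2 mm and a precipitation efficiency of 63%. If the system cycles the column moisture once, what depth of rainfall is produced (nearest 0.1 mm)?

Rainfall = ε × PW = 0.63 × 51.2 = 32.3 mm.

rainfall ≈ 32.3 mm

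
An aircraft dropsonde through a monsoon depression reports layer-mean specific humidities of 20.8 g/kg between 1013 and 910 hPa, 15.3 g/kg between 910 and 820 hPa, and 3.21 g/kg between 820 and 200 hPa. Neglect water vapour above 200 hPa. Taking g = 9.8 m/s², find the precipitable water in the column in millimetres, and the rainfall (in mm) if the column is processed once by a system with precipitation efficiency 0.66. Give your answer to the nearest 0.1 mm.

Precipitable water is the column-integrated vapour mass per unit area: PW = (1/g) Σ q̄ Δp, with q in kg/kg and Δp in Pa (1 kg/m² of water = 1 mm).
Layer 1013–910 hPa: Δp = 103 hPa = 10300 Pa, q̄ = 0.0208 kg/kg → 0.0208 × 10300 / 9.8 = 21.86 mm
Layer 910–820 hPa: Δp = 90 hPa = 9000 Pa, q̄ = 0.0153 kg/kg → 0.0153 × 9000 / 9.8 = 14.05 mm
Layer 820–200 hPa: Δp = 620 hPa = 62000 Pa, q̄ = 0.00321 kg/kg → 0.00321 × 62000 / 9.8 = 20.31 mm
PW = 21.86 + 14.05 + 20.31 = 56.22 ≈ 56.2 mm.
Rainfall = ε × PW = 0.66 × 56.2 = 37.1 mm.

PW ≈ 56.2 mm; rainfall ≈ 37.1 mm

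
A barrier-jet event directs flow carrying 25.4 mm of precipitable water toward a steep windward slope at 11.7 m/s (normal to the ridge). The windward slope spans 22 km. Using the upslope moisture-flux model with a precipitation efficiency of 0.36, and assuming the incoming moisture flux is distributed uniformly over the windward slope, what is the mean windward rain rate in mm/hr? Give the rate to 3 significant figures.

Incoming column moisture flux per unit ridge length: F = V × PW = 11.7 × 25.4 = 297.18 mm·m/s.
Spread over the 22 km slope with efficiency ε = 0.36: R = ε·F/W = 0.36 × 297.18 / 22000 m = 4.863e-03 mm/s.
R = 4.863e-03 × 3600 = 17.5 mm/hr.

R ≈ 17.5 mm/hr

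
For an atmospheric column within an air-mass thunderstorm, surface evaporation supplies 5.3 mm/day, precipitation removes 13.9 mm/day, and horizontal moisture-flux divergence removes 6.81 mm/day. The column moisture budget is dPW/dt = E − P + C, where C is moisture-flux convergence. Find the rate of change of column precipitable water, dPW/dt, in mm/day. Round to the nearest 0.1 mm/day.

dPW/dt = E − P + C = 5.3 − 13.9 + (-6.81) = -15.4 mm/day.

dPW/dt ≈ -15.4 mm/day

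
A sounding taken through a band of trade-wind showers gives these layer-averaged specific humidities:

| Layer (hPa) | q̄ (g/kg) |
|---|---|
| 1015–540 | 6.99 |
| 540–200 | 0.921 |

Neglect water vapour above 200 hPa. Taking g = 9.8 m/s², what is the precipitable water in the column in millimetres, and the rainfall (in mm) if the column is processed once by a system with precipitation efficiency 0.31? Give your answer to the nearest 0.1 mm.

PW ≈ 37.1 mm; rainfall ≈ 11.5 mm

Precipitable water is the column-integrated vapour mass per unit area: PW = (1/g) Σ q̄ Δp, with q in kg/kg and Δp in Pa (1 kg/m² of water = 1 mm).
Layer 1015–540 hPa: Δp = 475 hPa = 47500 Pa, q̄ = 0.00699 kg/kg → 0.00699 × 47500 / 9.8 = 33.88 mm
Layer 540–200 hPa: Δp = 340 hPa = 34000 Pa, q̄ = 0.000921 kg/kg → 0.000921 × 34000 / 9.8 = 3.20 mm
PW = 33.88 + 3.20 = 37.08 ≈ 37.1 mm.
Rainfall = ε × PW = 0.31 × 37.1 = 11.5 mm.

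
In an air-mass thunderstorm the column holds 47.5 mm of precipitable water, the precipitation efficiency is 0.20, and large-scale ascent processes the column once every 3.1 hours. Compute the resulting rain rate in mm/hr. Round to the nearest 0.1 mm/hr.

R ≈ 3.1 mm/hr

Each overturning extracts ε × PW = 0.20 × 47.5 = 9.5 mm.
Rate = ε·PW / τ = 9.5 / 3.1 h = 3.1 mm/hr.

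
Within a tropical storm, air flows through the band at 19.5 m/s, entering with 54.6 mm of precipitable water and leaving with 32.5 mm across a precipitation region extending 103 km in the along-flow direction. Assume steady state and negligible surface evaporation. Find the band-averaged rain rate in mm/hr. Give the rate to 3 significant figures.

R ≈ 15.1 mm/hr

Column moisture flux per unit crosswind length is F = V × PW.
Inflow: F_in = 19.5 × 54.6 = 1064.7 mm·m/s
Outflow: F_out = 19.5 × 32.5 = 633.75 mm·m/s
Steady-state rate R = (F_in − F_out)/L = (1064.7 − 633.75) / 103000 m = 4.184e-03 mm/s.
R = 4.184e-03 × 3600 = 15.1 mm/hr.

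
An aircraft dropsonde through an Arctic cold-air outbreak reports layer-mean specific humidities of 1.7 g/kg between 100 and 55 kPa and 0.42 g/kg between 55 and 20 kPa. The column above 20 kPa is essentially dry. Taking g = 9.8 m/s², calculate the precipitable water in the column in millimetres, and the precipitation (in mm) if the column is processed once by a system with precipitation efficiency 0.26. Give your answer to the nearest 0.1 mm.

Precipitable water is the column-integrated vapour mass per unit area: PW = (1/g) Σ q̄ Δp, with q in kg/kg and Δp in Pa (1 kg/m² of water = 1 mm).
Layer 100–55 kPa: Δp = 450 hPa = 45000 Pa, q̄ = 0.0017 kg/kg → 0.0017 × 45000 / 9.8 = 7.81 mm
Layer 55–20 kPa: Δp = 350 hPa = 35000 Pa, q̄ = 0.00042 kg/kg → 0.00042 × 35000 / 9.8 = 1.50 mm
PW = 7.81 + 1.50 = 9.31 ≈ 9.3 mm.
Precipitation = ε × PW = 0.26 × 9.3 = 2.4 mm.

PW ≈ 9.3 mm; precipitation ≈ 2.4 mm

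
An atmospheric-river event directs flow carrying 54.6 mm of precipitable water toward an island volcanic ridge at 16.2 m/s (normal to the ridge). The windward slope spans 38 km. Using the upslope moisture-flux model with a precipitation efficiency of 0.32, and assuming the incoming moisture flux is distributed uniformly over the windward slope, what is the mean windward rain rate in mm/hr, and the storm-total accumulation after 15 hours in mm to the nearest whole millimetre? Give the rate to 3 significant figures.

Incoming column moisture flux per unit ridge length: F = V × PW = 16.2 × 54.6 = 884.52 mm·m/s.
Spread over the 38 km slope with efficiency ε = 0.32: R = ε·F/W = 0.32 × 884.52 / 38000 m = 7.449e-03 mm/s.
R = 7.449e-03 × 3600 = 26.8 mm/hr.
Over 15 h: total = 26.8 × 15 = 402 mm.

R ≈ 26.8 mm/hr; total ≈ 402 mm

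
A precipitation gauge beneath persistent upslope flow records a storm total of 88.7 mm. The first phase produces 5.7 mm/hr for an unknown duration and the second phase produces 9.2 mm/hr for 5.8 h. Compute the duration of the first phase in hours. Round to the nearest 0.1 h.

duration ≈ 6.2 h

Known phases: 9.2 × 5.8 = 53.36 mm.
Remaining depth = 88.7 − 53.36 = 35.34 mm.
Duration = 35.34 / 5.7 = 6.2 h.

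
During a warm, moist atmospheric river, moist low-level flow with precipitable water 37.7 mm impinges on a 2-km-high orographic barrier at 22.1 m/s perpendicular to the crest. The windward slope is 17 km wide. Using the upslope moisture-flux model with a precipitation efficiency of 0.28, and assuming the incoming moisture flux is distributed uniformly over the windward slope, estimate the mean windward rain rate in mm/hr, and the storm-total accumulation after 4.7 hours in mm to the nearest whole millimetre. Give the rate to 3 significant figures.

R ≈ 49.4 mm/hr; total ≈ 232 mm

Incoming column moisture flux per unit ridge length: F = V × PW = 22.1 × 37.7 = 833.17 mm·m/s.
Spread over the 17 km slope with efficiency ε = 0.28: R = ε·F/W = 0.28 × 833.17 / 17000 m = 1.372e-02 mm/s.
R = 1.372e-02 × 3600 = 49.4 mm/hr.
Over 4.7 h: total = 49.4 × 4.7 = 232.18 ≈ 232 mm.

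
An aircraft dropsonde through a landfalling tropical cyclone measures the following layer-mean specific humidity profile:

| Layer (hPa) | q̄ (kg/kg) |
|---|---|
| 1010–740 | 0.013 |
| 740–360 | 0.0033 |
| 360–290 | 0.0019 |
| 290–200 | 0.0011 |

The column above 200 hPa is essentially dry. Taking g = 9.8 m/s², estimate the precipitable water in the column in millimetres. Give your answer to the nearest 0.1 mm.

PW ≈ 51.0 mm

Precipitable water is the column-integrated vapour mass per unit area: PW = (1/g) Σ q̄ Δp, with q in kg/kg and Δp in Pa (1 kg/m² of water = 1 mm).
Layer 1010–740 hPa: Δp = 270 hPa = 27000 Pa, q̄ = 0.013 kg/kg → 0.013 × 27000 / 9.8 = 35.82 mm
Layer 740–360 hPa: Δp = 380 hPa = 38000 Pa, q̄ = 0.0033 kg/kg → 0.0033 × 38000 / 9.8 = 12.80 mm
Layer 360–290 hPa: Δp = 70 hPa = 7000 Pa, q̄ = 0.0019 kg/kg → 0.0019 × 7000 / 9.8 = 1.36 mm
Layer 290–200 hPa: Δp = 90 hPa = 9000 Pa, q̄ = 0.0011 kg/kg → 0.0011 × 9000 / 9.8 = 1.01 mm
PW = 35.82 + 12.80 + 1.36 + 1.01 = 50.99 ≈ 51.0 mm.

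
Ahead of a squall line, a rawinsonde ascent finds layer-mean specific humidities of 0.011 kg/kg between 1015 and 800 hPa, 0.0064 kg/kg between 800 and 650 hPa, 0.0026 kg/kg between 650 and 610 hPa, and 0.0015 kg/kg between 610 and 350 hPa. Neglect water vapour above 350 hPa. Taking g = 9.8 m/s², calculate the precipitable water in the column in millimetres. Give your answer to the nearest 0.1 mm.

Precipitable water is the column-integrated vapour mass per unit area: PW = (1/g) Σ q̄ Δp, with q in kg/kg and Δp in Pa (1 kg/m² of water = 1 mm).
Layer 1015–800 hPa: Δp = 215 hPa = 21500 Pa, q̄ = 0.011 kg/kg → 0.011 × 21500 / 9.8 = 24.13 mm
Layer 800–650 hPa: Δp = 150 hPa = 15000 Pa, q̄ = 0.0064 kg/kg → 0.0064 × 15000 / 9.8 = 9.80 mm
Layer 650–610 hPa: Δp = 40 hPa = 4000 Pa, q̄ = 0.0026 kg/kg → 0.0026 × 4000 / 9.8 = 1.06 mm
Layer 610–350 hPa: Δp = 260 hPa = 26000 Pa, q̄ = 0.0015 kg/kg → 0.0015 × 26000 / 9.8 = 3.98 mm
PW = 24.13 + 9.80 + 1.06 + 3.98 = 38.97 ≈ 39.0 mm.

PW ≈ 39.0 mm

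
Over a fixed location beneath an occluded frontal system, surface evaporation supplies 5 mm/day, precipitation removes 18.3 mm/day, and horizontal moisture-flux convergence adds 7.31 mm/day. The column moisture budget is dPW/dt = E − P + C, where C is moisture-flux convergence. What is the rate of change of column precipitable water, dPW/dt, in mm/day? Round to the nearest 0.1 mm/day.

dPW/dt ≈ -6.0 mm/day

dPW/dt = E − P + C = 5 − 18.3 + (7.31) = -6.0 mm/day.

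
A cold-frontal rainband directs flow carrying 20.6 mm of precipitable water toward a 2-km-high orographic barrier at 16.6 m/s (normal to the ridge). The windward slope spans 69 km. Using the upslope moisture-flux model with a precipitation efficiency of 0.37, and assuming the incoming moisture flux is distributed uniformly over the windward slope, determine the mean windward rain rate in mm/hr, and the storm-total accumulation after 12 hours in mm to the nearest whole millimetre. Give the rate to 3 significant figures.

R ≈ 6.60 mm/hr; total ≈ 79 mm

Incoming column moisture flux per unit ridge length: F = V × PW = 16.6 × 20.6 = 341.96 mm·m/s.
Spread over the 69 km slope with efficiency ε = 0.37: R = ε·F/W = 0.37 × 341.96 / 69000 m = 1.834e-03 mm/s.
R = 1.834e-03 × 3600 = 6.60 mm/hr.
Over 12 h: total = 6.60 × 12 = 79.2 ≈ 79 mm.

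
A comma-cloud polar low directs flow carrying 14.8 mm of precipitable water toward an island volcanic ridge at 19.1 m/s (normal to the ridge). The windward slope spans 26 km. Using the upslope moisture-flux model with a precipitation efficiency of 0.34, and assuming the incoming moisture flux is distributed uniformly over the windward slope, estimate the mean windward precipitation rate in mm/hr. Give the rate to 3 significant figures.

R ≈ 13.3 mm/hr

Incoming column moisture flux per unit ridge length: F = V × PW = 19.1 × 14.8 = 282.68 mm·m/s.
Spread over the 26 km slope with efficiency ε = 0.34: R = ε·F/W = 0.34 × 282.68 / 26000 m = 3.697e-03 mm/s.
R = 3.697e-03 × 3600 = 13.3 mm/hr.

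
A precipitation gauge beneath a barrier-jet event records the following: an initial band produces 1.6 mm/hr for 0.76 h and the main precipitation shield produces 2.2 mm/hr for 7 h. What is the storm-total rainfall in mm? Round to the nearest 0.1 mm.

Total = Σ Rᵢ Δtᵢ = 1.6 × 0.76 + 2.2 × 7
      = 1.216 + 15.4 = 16.6 mm.

total ≈ 16.6 mm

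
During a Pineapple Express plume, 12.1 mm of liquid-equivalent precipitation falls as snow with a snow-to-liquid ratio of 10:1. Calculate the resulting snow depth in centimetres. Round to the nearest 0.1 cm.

Snow depth = liquid × ratio = 12.1 mm × 10 = 121 mm = 12.1 cm.

snow depth ≈ 12.1 cm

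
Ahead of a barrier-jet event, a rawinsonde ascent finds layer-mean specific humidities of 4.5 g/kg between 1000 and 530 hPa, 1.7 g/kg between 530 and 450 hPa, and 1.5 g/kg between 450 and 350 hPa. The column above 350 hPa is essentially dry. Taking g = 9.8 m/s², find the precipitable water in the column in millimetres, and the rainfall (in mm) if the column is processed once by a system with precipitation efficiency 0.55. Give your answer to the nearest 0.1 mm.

PW ≈ 24.5 mm; rainfall ≈ 13.5 mm

Precipitable water is the column-integrated vapour mass per unit area: PW = (1/g) Σ q̄ Δp, with q in kg/kg and Δp in Pa (1 kg/m² of water = 1 mm).
Layer 1000–530 hPa: Δp = 470 hPa = 47000 Pa, q̄ = 0.0045 kg/kg → 0.0045 × 47000 / 9.8 = 21.58 mm
Layer 530–450 hPa: Δp = 80 hPa = 8000 Pa, q̄ = 0.0017 kg/kg → 0.0017 × 8000 / 9.8 = 1.39 mm
Layer 450–350 hPa: Δp = 100 hPa = 10000 Pa, q̄ = 0.0015 kg/kg → 0.0015 × 10000 / 9.8 = 1.53 mm
PW = 21.58 + 1.39 + 1.53 = 24.50 ≈ 24.5 mm.
Rainfall = ε × PW = 0.55 × 24.5 = 13.5 mm.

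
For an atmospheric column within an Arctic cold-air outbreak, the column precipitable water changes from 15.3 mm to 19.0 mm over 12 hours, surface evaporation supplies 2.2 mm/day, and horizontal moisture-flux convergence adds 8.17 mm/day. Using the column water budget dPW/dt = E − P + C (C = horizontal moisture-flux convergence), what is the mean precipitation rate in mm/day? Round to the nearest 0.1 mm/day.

dPW/dt = (19.0 − 15.3) mm / (12/24 day) = +7.400 mm/day.
P = E + C − dPW/dt = 2.2 + (8.17) − (+7.400) = 3.0 mm/day.

P ≈ 3.0 mm/day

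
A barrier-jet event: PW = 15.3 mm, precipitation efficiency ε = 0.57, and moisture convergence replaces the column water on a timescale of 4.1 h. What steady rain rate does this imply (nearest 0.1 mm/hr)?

Each overturning extracts ε × PW = 0.57 × 15.3 = 8.721 mm.
Rate = ε·PW / τ = 8.721 / 4.1 h = 2.1 mm/hr.

R ≈ 2.1 mm/hr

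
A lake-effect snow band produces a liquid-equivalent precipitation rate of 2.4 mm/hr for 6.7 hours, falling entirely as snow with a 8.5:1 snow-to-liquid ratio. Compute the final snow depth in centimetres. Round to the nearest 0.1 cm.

snow depth ≈ 13.7 cm

Liquid-equivalent depth = 2.4 × 6.7 = 16.08 mm.
Snow depth = 16.08 mm × 8.5 = 136.68 mm = 13.7 cm.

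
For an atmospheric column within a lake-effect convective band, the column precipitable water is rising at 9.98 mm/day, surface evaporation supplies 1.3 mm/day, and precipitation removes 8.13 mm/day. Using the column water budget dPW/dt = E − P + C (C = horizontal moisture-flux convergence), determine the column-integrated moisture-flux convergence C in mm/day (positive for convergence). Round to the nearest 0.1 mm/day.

C ≈ 16.8 mm/day

dPW/dt = +9.98 mm/day.
C = dPW/dt − E + P = (+9.98) − 1.3 + 8.13 = 16.8 mm/day.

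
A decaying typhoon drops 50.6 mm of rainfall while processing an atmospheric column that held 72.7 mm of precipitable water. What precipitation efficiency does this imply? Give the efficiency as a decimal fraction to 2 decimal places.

ε ≈ 0.70

ε = rainfall / PW = 50.6 / 72.7 = 0.70.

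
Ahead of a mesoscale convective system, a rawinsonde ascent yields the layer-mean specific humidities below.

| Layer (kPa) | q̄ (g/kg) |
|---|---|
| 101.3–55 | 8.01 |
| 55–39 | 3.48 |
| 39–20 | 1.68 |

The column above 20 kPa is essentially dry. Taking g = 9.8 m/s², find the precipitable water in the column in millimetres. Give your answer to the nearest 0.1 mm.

Precipitable water is the column-integrated vapour mass per unit area: PW = (1/g) Σ q̄ Δp, with q in kg/kg and Δp in Pa (1 kg/m² of water = 1 mm).
Layer 101.3–55 kPa: Δp = 463 hPa = 46300 Pa, q̄ = 0.00801 kg/kg → 0.00801 × 46300 / 9.8 = 37.84 mm
Layer 55–39 kPa: Δp = 160 hPa = 16000 Pa, q̄ = 0.00348 kg/kg → 0.00348 × 16000 / 9.8 = 5.68 mm
Layer 39–20 kPa: Δp = 190 hPa = 19000 Pa, q̄ = 0.00168 kg/kg → 0.00168 × 19000 / 9.8 = 3.26 mm
PW = 37.84 + 5.68 + 3.26 = 46.78 ≈ 46.8 mm.

PW ≈ 46.8 mm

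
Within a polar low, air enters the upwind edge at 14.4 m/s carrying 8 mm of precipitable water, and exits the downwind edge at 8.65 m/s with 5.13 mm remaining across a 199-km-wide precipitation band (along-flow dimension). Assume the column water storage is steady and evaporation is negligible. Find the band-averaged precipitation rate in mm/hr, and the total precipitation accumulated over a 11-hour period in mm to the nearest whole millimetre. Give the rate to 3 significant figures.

Column moisture flux per unit crosswind length is F = V × PW.
Inflow: F_in = 14.4 × 8 = 115.2 mm·m/s
Outflow: F_out = 8.65 × 5.13 = 44.3745 mm·m/s
Steady-state rate R = (F_in − F_out)/L = (115.2 − 44.3745) / 199000 m = 3.559e-04 mm/s.
R = 3.559e-04 × 3600 = 1.28 mm/hr.
Over 11 h: total = 1.28 × 11 = 14.08 ≈ 14 mm.

R ≈ 1.28 mm/hr; total ≈ 14 mm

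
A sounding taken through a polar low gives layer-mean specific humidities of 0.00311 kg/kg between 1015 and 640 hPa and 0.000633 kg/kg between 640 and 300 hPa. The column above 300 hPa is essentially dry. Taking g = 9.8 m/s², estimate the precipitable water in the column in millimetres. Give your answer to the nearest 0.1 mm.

Precipitable water is the column-integrated vapour mass per unit area: PW = (1/g) Σ q̄ Δp, with q in kg/kg and Δp in Pa (1 kg/m² of water = 1 mm).
Layer 1015–640 hPa: Δp = 375 hPa = 37500 Pa, q̄ = 0.00311 kg/kg → 0.00311 × 37500 / 9.8 = 11.90 mm
Layer 640–300 hPa: Δp = 340 hPa = 34000 Pa, q̄ = 0.000633 kg/kg → 0.000633 × 34000 / 9.8 = 2.20 mm
PW = 11.90 + 2.20 = 14.10 ≈ 14.1 mm.

PW ≈ 14.1 mm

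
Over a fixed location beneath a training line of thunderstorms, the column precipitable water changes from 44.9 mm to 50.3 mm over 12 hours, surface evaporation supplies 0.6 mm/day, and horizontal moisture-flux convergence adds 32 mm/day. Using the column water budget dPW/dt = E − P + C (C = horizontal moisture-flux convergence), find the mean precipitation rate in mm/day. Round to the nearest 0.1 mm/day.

P ≈ 21.8 mm/day

dPW/dt = (50.3 − 44.9) mm / (12/24 day) = +10.800 mm/day.
P = E + C − dPW/dt = 0.6 + (32) − (+10.800) = 21.8 mm/day.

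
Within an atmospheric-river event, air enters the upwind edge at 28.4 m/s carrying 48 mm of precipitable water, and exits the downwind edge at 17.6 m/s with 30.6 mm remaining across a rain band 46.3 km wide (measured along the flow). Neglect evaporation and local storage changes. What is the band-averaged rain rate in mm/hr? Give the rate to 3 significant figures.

Column moisture flux per unit crosswind length is F = V × PW.
Inflow: F_in = 28.4 × 48 = 1363.2 mm·m/s
Outflow: F_out = 17.6 × 30.6 = 538.56 mm·m/s
Steady-state rate R = (F_in − F_out)/L = (1363.2 − 538.56) / 46300 m = 1.781e-02 mm/s.
R = 1.781e-02 × 3600 = 64.1 mm/hr.

R ≈ 64.1 mm/hr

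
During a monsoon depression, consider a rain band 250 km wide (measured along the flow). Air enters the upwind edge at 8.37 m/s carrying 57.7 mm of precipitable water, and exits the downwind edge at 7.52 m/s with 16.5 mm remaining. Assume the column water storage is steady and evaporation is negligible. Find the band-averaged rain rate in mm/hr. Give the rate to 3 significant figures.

Column moisture flux per unit crosswind length is F = V × PW.
Inflow: F_in = 8.37 × 57.7 = 482.949 mm·m/s
Outflow: F_out = 7.52 × 16.5 = 124.08 mm·m/s
Steady-state rate R = (F_in − F_out)/L = (482.949 − 124.08) / 250000 m = 1.435e-03 mm/s.
R = 1.435e-03 × 3600 = 5.17 mm/hr.

R ≈ 5.17 mm/hr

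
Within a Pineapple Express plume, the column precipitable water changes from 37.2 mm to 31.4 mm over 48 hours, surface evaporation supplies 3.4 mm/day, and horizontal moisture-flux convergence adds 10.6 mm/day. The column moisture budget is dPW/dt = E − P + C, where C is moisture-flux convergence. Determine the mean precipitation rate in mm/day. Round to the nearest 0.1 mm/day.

P ≈ 16.9 mm/day

dPW/dt = (31.4 − 37.2) mm / (48/24 day) = -2.900 mm/day.
P = E + C − dPW/dt = 3.4 + (10.6) − (-2.900) = 16.9 mm/day.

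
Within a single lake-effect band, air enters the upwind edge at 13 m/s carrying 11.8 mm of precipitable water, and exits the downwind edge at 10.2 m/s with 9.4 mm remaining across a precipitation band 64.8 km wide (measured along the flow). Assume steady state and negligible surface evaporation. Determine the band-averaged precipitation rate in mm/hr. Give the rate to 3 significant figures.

Column moisture flux per unit crosswind length is F = V × PW.
Inflow: F_in = 13 × 11.8 = 153.4 mm·m/s
Outflow: F_out = 10.2 × 9.4 = 95.88 mm·m/s
Steady-state rate R = (F_in − F_out)/L = (153.4 − 95.88) / 64800 m = 8.877e-04 mm/s.
R = 8.877e-04 × 3600 = 3.20 mm/hr.

R ≈ 3.20 mm/hr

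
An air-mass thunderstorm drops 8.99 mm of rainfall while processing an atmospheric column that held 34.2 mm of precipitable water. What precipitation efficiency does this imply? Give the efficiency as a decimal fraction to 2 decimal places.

ε = rainfall / PW = 8.99 / 34.2 = 0.26.

ε ≈ 0.26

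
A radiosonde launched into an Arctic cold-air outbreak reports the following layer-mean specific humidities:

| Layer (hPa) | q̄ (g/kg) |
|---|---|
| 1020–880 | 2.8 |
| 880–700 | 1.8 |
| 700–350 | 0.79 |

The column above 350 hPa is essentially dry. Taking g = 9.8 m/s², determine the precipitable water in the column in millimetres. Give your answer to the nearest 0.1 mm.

Precipitable water is the column-integrated vapour mass per unit area: PW = (1/g) Σ q̄ Δp, with q in kg/kg and Δp in Pa (1 kg/m² of water = 1 mm).
Layer 1020–880 hPa: Δp = 140 hPa = 14000 Pa, q̄ = 0.0028 kg/kg → 0.0028 × 14000 / 9.8 = 4.00 mm
Layer 880–700 hPa: Δp = 180 hPa = 18000 Pa, q̄ = 0.0018 kg/kg → 0.0018 × 18000 / 9.8 = 3.31 mm
Layer 700–350 hPa: Δp = 350 hPa = 35000 Pa, q̄ = 0.00079 kg/kg → 0.00079 × 35000 / 9.8 = 2.82 mm
PW = 4.00 + 3.31 + 2.82 = 10.13 ≈ 10.1 mm.

PW ≈ 10.1 mm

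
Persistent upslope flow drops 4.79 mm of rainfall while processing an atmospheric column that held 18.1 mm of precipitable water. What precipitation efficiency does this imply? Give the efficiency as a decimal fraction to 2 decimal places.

ε ≈ 0.26

ε = rainfall / PW = 4.79 / 18.1 = 0.26.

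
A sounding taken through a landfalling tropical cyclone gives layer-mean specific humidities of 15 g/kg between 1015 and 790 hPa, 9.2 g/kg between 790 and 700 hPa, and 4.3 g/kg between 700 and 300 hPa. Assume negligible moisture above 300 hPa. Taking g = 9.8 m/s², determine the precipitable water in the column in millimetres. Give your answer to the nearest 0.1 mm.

Precipitable water is the column-integrated vapour mass per unit area: PW = (1/g) Σ q̄ Δp, with q in kg/kg and Δp in Pa (1 kg/m² of water = 1 mm).
Layer 1015–790 hPa: Δp = 225 hPa = 22500 Pa, q̄ = 0.015 kg/kg → 0.015 × 22500 / 9.8 = 34.44 mm
Layer 790–700 hPa: Δp = 90 hPa = 9000 Pa, q̄ = 0.0092 kg/kg → 0.0092 × 9000 / 9.8 = 8.45 mm
Layer 700–300 hPa: Δp = 400 hPa = 40000 Pa, q̄ = 0.0043 kg/kg → 0.0043 × 40000 / 9.8 = 17.55 mm
PW = 34.44 + 8.45 + 17.55 = 60.44 ≈ 60.4 mm.

PW ≈ 60.4 mm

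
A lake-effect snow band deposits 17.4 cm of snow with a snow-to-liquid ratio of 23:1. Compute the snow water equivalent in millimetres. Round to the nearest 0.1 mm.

SWE ≈ 7.6 mm

SWE = snow depth / ratio = 17.4 cm / 23 = 0.757 cm = 7.6 mm.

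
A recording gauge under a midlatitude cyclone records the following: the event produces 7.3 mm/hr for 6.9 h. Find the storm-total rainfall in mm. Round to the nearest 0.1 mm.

Total = Σ Rᵢ Δtᵢ = 7.3 × 6.9
      = 50.37 = 50.4 mm.

total ≈ 50.4 mm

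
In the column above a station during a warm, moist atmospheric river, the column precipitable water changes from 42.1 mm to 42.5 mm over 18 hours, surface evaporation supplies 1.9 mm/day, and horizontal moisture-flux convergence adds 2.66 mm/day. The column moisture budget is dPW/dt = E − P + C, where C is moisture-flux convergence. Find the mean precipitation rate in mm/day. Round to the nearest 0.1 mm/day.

P ≈ 4.0 mm/day

dPW/dt = (42.5 − 42.1) mm / (18/24 day) = +0.533 mm/day.
P = E + C − dPW/dt = 1.9 + (2.66) − (+0.533) = 4.0 mm/day.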